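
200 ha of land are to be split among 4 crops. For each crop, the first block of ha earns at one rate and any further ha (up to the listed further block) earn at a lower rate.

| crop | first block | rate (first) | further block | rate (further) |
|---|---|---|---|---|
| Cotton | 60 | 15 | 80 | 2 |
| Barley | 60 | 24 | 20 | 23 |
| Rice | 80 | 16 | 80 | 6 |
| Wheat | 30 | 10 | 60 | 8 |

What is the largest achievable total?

Treat each block as its own option and order by rate: Barley/first 24 > Barley/second 23 > Rice/first 16 > Cotton/first 15 > Wheat/first 10 > Wheat/second 8 > Rice/second 6 > Cotton/second 2.
Barley first at 24: fill all 60 → 140 left.
Fill Barley second block (20 at 23) → 120 left.
Rice/first (16): +80 → 40 left.
Cotton/first: +40 of 60 at 15; pool empty.
Total = 24×60 + 23×20 + 16×80 + 15×40 = 3780.

3780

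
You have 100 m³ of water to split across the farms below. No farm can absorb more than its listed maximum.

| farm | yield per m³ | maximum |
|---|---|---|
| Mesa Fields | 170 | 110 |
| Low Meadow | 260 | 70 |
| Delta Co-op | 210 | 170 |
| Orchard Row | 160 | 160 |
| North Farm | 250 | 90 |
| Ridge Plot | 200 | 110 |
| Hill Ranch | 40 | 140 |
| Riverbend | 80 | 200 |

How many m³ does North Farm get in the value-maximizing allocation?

Highest yield per m³ first: Low Meadow 260 > North Farm 250 > Delta Co-op 210 > Ridge Plot 200 > Mesa Fields 170 > Orchard Row 160 > Riverbend 80 > Hill Ranch 40.
Low Meadow takes 70 to reach its cap of 70 ; 30 left.
North Farm: +30 (room for 90) → 30. Pool exhausted.

30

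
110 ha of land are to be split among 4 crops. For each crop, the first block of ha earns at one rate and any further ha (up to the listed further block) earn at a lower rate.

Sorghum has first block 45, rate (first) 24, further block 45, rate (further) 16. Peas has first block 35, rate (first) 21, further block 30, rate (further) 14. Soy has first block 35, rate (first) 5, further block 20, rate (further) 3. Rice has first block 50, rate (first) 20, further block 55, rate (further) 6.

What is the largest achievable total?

2415

Rank every tier by rate: Sorghum/T1 24 > Peas/T1 21 > Rice/T1 20 > Sorghum/T2 16 > Peas/T2 14 > Rice/T2 6 > Soy/T1 5 > Soy/T2 3.
Fill Sorghum T1 block (45 at 24) — 65 left.
Fill Peas T1 block (35 at 21) — 30 left.
Rice/T1: +30 of 50 at 20; pool empty.
Total = 24×45 + 21×35 + 20×30 = 2415.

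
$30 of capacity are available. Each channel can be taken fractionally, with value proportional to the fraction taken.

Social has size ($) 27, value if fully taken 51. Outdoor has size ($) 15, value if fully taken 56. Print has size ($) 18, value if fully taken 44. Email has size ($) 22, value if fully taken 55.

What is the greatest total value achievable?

Rank by value-to-size ratio: Outdoor 56/15≈3.73, Email 55/22≈2.5, Print 44/18≈2.44, Social 51/27≈1.89.
Take all of Outdoor (15 $, value 56) — 15 $ left.
15 $ left: a 15/22 share of Email gives 55×15/22 = 37.5.
Total value = 93.5.

93.5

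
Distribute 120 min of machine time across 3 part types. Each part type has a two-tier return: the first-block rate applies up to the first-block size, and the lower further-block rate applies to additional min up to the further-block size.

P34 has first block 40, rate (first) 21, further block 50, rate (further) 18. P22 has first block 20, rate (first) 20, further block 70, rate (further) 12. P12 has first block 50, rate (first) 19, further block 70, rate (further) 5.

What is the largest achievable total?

2370

Treat each block as its own option and order by rate: P34/T1 21 > P22/T1 20 > P12/T1 19 > P34/T2 18 > P22/T2 12 > P12/T2 5.
Fill P34 T1 block (40 at 21) — 80 left.
Fill P22 T1 block (20 at 20) — 60 left.
P12 T1 at 19: fill all 50 — 10 left.
P34/T2: +10 of 50 at 18; pool empty.
Total = 21×40 + 20×20 + 19×50 + 18×10 = 2370.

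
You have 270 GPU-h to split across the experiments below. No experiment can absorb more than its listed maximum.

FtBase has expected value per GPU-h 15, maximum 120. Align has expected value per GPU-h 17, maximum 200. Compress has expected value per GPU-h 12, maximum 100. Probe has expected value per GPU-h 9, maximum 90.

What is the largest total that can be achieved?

Rank by expected value per GPU-h: Align 17 > FtBase 15 > Compress 12 > Probe 9.
Give Align 200 to hit its cap of 200 → 70 left.
FtBase has room for 120 but only 70 remain, so it gets 70.
Total = 15×70 + 17×200 = 4450.

4450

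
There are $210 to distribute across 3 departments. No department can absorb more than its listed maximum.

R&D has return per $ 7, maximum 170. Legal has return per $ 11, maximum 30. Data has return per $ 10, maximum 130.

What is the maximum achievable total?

Highest return per $ first: Legal 11 > Data 10 > R&D 7.
Legal takes 30 to reach its cap of 30 → 180 left.
Give Data 130 to hit its cap of 130 → 50 left.
Only 50 left; R&D takes them to reach 50.
Total = 7×50 + 11×30 + 10×130 = 1980.

1980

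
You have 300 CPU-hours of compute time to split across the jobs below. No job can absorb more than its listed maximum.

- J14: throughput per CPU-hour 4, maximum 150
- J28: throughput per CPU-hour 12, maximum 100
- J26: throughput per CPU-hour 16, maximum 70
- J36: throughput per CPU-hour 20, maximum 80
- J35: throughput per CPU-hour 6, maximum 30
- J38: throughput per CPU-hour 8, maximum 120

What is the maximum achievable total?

Order the jobs by throughput per CPU-hour: J36 20 > J26 16 > J28 12 > J38 8 > J35 6 > J14 4.
J36: +80 to 80 (cap) ; 220 left.
Give J26 70 to hit its cap of 70 ; 150 left.
J28 takes 100 to reach its cap of 100 ; 50 left.
J38 has room for 120 but only 50 remain, so it gets 50.
Total = 12×100 + 16×70 + 20×80 + 8×50 = 4320.

4320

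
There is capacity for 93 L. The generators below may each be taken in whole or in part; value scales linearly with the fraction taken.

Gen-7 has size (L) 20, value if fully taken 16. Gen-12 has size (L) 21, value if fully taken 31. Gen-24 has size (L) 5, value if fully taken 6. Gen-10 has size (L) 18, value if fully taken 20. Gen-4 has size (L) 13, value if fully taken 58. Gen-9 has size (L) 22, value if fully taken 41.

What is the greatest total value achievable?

167.2

Rank by value-to-size ratio: Gen-4 58/13≈4.46, Gen-9 41/22≈1.86, Gen-12 31/21≈1.48, Gen-24 6/5≈1.2, Gen-10 20/18≈1.11, Gen-7 16/20≈0.8.
All 13 L of Gen-4 fit (value 58) ; 80 remain.
All 22 L of Gen-9 fit (value 41) ; 58 remain.
Gen-12: take in full, 21 L for value 31 ; 37 left.
Gen-24: take in full, 5 L for value 6 ; 32 left.
All 18 L of Gen-10 fit (value 20) ; 14 remain.
14 L left: a 14/20 share of Gen-7 gives 16×14/20 = 11.2.
Total value = 167.2.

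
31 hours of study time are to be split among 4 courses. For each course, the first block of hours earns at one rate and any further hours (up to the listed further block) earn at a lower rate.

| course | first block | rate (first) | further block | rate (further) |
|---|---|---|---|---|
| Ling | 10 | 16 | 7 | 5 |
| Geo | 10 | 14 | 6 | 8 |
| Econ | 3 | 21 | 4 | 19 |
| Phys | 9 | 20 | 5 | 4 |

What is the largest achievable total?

Order all 8 blocks by rate: Econ/tier1 21 > Phys/tier1 20 > Econ/tier2 19 > Ling/tier1 16 > Geo/tier1 14 > Geo/tier2 8 > Ling/tier2 5 > Phys/tier2 4.
Fill Econ tier1 block (3 at 21) → 28 left.
Phys/tier1 (20): +9 → 19 left.
Econ/tier2 (19): +4 → 15 left.
Ling tier1 at 16: fill all 10 → 5 left.
Geo/tier1: +5 of 10 at 14; pool empty.
Total = 21×3 + 20×9 + 19×4 + 16×10 + 14×5 = 549.

549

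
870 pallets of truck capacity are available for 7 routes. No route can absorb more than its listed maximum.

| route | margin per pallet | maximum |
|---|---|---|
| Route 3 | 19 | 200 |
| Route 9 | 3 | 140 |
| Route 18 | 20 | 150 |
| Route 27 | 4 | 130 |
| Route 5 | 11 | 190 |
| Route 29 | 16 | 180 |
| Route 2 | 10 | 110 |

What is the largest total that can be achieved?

Rank by margin per pallet: Route 18 20 > Route 3 19 > Route 29 16 > Route 5 11 > Route 2 10 > Route 27 4 > Route 9 3.
Route 18: +150 to 150 (cap) — 720 left.
Give Route 3 200 to hit its cap of 200 — 520 left.
Route 29: +180 to 180 (cap) — 340 left.
Route 5: +190 to 190 (cap) — 150 left.
Give Route 2 110 to hit its cap of 110 — 40 left.
Route 27: +40 (room for 130) → 40. Pool exhausted.
Total = 19×200 + 20×150 + 4×40 + 11×190 + 16×180 + 10×110 = 13030.

13030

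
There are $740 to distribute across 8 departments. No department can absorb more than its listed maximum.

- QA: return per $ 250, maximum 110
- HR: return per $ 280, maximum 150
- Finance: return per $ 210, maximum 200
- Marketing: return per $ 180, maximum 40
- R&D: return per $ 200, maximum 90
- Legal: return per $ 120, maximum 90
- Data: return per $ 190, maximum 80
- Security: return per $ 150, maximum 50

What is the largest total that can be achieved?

Rank by return per $: HR 280 > QA 250 > Finance 210 > R&D 200 > Data 190 > Marketing 180 > Security 150 > Legal 120.
Give HR 150 to hit its cap of 150 ; 590 left.
QA takes 110 to reach its cap of 110 ; 480 left.
Give Finance 200 to hit its cap of 200 ; 280 left.
R&D: +90 to 90 (cap) ; 190 left.
Give Data 80 to hit its cap of 80 ; 110 left.
Marketing takes 40 to reach its cap of 40 ; 70 left.
Security takes 50 to reach its cap of 50 ; 20 left.
Only 20 left; Legal takes them to reach 20.
Total = 250×110 + 280×150 + 210×200 + 180×40 + 200×90 + 120×20 + 190×80 + 150×50 = 161800.

161800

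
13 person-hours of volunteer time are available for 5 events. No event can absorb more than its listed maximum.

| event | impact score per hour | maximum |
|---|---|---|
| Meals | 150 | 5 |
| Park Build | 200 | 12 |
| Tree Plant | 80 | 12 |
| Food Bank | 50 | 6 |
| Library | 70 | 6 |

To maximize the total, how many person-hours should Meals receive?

Order the events by impact score per hour: Park Build 200 > Meals 150 > Tree Plant 80 > Library 70 > Food Bank 50.
Give Park Build 12 to hit its cap of 12 ; 1 left.
Meals: +1 (room for 5) → 1. Pool exhausted.

1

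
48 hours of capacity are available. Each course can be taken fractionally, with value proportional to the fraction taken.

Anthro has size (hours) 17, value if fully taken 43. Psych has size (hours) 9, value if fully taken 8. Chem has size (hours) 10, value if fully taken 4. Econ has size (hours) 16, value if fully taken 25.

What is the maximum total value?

78.4

Rank by value-to-size ratio: Anthro 43/17≈2.53, Econ 25/16≈1.56, Psych 8/9≈0.889, Chem 4/10≈0.4.
Anthro: take in full, 17 hours for value 43 → 31 left.
Take all of Econ (16 hours, value 25) → 15 hours left.
All 9 hours of Psych fit (value 8) → 6 remain.
Fill the last 6 hours with part of Chem: 6/10 of it earns 2.4.
Total value = 78.4.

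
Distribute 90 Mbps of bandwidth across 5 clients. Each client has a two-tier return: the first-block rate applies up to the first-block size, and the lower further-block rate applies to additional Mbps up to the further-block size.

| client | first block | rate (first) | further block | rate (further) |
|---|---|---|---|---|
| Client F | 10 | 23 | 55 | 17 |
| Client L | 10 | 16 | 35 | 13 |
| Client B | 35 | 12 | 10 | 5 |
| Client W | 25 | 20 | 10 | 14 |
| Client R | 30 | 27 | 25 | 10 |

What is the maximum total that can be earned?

1965

Treat each block as its own option and order by rate: Client R/tier1 27 > Client F/tier1 23 > Client W/tier1 20 > Client F/tier2 17 > Client L/tier1 16 > Client W/tier2 14 > Client L/tier2 13 > Client B/tier1 12 > Client R/tier2 10 > Client B/tier2 5.
Client R tier1 at 27: fill all 30 — 60 left.
Client F tier1 at 23: fill all 10 — 50 left.
Client W tier1 at 20: fill all 25 — 25 left.
25 remain; put them into Client F tier2 at 17.
Total = 27×30 + 23×10 + 20×25 + 17×25 = 1965.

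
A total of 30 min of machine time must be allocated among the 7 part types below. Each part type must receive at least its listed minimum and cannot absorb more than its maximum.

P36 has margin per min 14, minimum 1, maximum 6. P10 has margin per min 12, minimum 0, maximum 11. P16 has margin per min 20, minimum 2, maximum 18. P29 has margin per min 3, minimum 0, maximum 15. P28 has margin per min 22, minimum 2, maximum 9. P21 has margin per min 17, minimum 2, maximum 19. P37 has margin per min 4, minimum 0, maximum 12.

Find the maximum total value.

Meeting every minimum uses 1+0+2+0+2+2+0 = 7 min, leaving 23.
Rank by margin per min: P28 22 > P16 20 > P21 17 > P36 14 > P10 12 > P37 4 > P29 3.
Give P28 7 more to hit its cap of 9 → 16 left.
Give P16 16 more to hit its cap of 18 → 0 left.
Total = 14×1 + 20×18 + 22×9 + 17×2 = 606.

606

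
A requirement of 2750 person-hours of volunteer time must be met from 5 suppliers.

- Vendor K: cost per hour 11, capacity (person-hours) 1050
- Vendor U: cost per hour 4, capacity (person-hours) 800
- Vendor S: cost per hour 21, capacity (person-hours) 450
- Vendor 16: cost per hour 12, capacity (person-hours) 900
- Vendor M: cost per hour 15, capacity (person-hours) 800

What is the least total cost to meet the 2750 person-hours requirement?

Fill from the cheapest supplier first.
Vendor U (4): use full 800 ; 1950 person-hours to go.
Vendor K at 11: take all 1050 person-hours ; 900 still needed.
Vendor 16 (12): use full 900 ; 0 person-hours to go.
Vendor M, Vendor S: unused.
Cost = 800×4 + 1050×11 + 900×12 = 25550.

25550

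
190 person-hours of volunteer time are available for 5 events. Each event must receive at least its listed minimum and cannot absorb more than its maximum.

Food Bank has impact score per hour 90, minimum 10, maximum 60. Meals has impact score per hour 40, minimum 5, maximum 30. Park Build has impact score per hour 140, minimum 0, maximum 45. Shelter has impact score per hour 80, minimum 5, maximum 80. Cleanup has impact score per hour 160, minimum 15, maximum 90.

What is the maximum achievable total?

Meeting every minimum uses 10+5+0+5+15 = 35 person-hours, leaving 155.
Highest impact score per hour first: Cleanup 160 > Park Build 140 > Food Bank 90 > Shelter 80 > Meals 40.
Cleanup takes 75 more to reach its cap of 90 ; 80 left.
Park Build: +45 to 45 (cap) ; 35 left.
Food Bank: +35 (room for 50) → 45. Pool exhausted.
Total = 90×45 + 40×5 + 140×45 + 80×5 + 160×90 = 25350.

25350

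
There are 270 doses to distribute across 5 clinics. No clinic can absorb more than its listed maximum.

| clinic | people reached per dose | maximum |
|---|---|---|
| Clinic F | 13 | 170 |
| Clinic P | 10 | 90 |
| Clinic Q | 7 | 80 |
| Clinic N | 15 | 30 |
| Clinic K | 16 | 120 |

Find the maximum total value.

Rank by people reached per dose: Clinic K 16 > Clinic N 15 > Clinic F 13 > Clinic P 10 > Clinic Q 7.
Give Clinic K 120 to hit its cap of 120 → 150 left.
Clinic N takes 30 to reach its cap of 30 → 120 left.
Clinic F has room for 170 but only 120 remain, so it gets 120.
Total = 13×120 + 15×30 + 16×120 = 3930.

3930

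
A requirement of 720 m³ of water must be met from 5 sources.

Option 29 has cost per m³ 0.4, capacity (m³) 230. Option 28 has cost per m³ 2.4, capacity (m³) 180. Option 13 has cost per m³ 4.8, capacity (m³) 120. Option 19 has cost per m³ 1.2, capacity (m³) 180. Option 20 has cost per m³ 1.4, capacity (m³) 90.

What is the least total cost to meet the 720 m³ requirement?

Cheapest first:
Take 230 from Option 29 at 0.4 → need 490 more.
Take 180 from Option 19 at 1.2 → need 310 more.
Option 20 at 1.4: take all 90 m³ → 220 still needed.
Option 28 at 2.4: take all 180 m³ → 40 still needed.
Option 13 (4.8): take the remaining 40 → done.
Cost = 230×0.4 + 180×1.2 + 90×1.4 + 180×2.4 + 40×4.8 = 1058.

1058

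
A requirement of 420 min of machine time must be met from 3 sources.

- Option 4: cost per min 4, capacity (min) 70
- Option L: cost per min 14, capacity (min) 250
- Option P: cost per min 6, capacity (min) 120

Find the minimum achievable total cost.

4220

Fill from the cheapest source first.
Option 4 (4): use full 70 — 350 min to go.
Option P at 6: take all 120 min — 230 still needed.
Option L (14): take the remaining 230 — done.
Cost = 70×4 + 120×6 + 230×14 = 4220.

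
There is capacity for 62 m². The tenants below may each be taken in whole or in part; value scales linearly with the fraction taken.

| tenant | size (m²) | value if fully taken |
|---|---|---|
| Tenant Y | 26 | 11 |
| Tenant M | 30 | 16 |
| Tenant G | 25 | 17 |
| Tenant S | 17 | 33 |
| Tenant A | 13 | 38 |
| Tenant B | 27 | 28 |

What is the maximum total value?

102.4

Rank by value-to-size ratio: Tenant A 38/13≈2.92, Tenant S 33/17≈1.94, Tenant B 28/27≈1.04, Tenant G 17/25≈0.68, Tenant M 16/30≈0.533, Tenant Y 11/26≈0.423.
Take all of Tenant A (13 m², value 38) → 49 m² left.
Tenant S: take in full, 17 m² for value 33 → 32 left.
Take all of Tenant B (27 m², value 28) → 5 m² left.
5 m² left: a 5/25 share of Tenant G gives 17×5/25 = 3.4.
Total value = 102.4.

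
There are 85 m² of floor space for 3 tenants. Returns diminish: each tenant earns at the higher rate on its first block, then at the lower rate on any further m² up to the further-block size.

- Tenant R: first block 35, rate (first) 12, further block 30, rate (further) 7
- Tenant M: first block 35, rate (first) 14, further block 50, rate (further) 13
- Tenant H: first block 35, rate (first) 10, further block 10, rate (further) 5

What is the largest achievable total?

1140

Rank every tier by rate: Tenant M/tier1 14 > Tenant M/tier2 13 > Tenant R/tier1 12 > Tenant H/tier1 10 > Tenant R/tier2 7 > Tenant H/tier2 5.
Fill Tenant M tier1 block (35 at 14) ; 50 left.
Tenant M tier2 at 13: fill all 50 ; 0 left.
Total = 14×35 + 13×50 = 1140.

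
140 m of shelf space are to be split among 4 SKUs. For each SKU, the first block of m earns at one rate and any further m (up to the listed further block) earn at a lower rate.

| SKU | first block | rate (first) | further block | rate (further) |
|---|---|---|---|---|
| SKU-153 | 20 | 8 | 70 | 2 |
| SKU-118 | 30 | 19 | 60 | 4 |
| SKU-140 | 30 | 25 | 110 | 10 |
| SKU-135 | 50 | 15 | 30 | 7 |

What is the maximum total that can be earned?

Order all 8 blocks by rate: SKU-140/T1 25 > SKU-118/T1 19 > SKU-135/T1 15 > SKU-140/T2 10 > SKU-153/T1 8 > SKU-135/T2 7 > SKU-118/T2 4 > SKU-153/T2 2.
SKU-140 T1 at 25: fill all 30 ; 110 left.
SKU-118/T1 (19): +30 ; 80 left.
SKU-135 T1 at 15: fill all 50 ; 30 left.
SKU-140 T2 at 10: only 30 left, fill 30.
Total = 25×30 + 19×30 + 15×50 + 10×30 = 2370.

2370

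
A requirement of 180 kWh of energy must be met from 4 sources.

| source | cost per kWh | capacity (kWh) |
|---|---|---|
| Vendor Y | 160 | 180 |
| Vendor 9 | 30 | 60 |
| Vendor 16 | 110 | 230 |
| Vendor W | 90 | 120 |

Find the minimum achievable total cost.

12600

Use sources in increasing cost order.
Vendor 9 (30): use full 60 → 120 kWh to go.
Vendor W (90): use full 120 → 0 kWh to go.
Vendor 16, Vendor Y: unused.
Cost = 60×30 + 120×90 = 12600.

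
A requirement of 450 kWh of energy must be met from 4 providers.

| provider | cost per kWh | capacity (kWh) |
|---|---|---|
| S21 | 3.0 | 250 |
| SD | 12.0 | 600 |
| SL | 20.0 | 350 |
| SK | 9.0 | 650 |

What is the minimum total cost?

2550

Use providers in increasing cost order.
Take 250 from S21 at 3.0 → need 200 more.
Take 200 from SK at 9.0 to finish.
SD, SL: unused.
Cost = 250×3.0 + 200×9.0 = 2550.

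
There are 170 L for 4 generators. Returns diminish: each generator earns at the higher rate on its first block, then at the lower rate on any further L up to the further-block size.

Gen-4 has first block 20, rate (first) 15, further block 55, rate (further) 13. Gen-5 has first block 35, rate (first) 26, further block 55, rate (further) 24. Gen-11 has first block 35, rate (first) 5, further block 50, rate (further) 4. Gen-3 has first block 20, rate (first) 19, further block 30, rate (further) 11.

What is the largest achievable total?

Order all 8 blocks by rate: Gen-5/tier1 26 > Gen-5/tier2 24 > Gen-3/tier1 19 > Gen-4/tier1 15 > Gen-4/tier2 13 > Gen-3/tier2 11 > Gen-11/tier1 5 > Gen-11/tier2 4.
Gen-5/tier1 (26): +35 → 135 left.
Gen-5 tier2 at 24: fill all 55 → 80 left.
Gen-3 tier1 at 19: fill all 20 → 60 left.
Gen-4 tier1 at 15: fill all 20 → 40 left.
40 remain; put them into Gen-4 tier2 at 13.
Total = 26×35 + 24×55 + 19×20 + 15×20 + 13×40 = 3430.

3430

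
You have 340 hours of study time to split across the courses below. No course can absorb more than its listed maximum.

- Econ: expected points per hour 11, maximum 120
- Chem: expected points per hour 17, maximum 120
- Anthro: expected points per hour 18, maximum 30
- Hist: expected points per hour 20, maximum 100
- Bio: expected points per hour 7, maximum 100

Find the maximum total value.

5570

Order the courses by expected points per hour: Hist 20 > Anthro 18 > Chem 17 > Econ 11 > Bio 7.
Hist: +100 to 100 (cap) → 240 left.
Give Anthro 30 to hit its cap of 30 → 210 left.
Give Chem 120 to hit its cap of 120 → 90 left.
Only 90 left; Econ takes them to reach 90.
Total = 11×90 + 17×120 + 18×30 + 20×100 = 5570.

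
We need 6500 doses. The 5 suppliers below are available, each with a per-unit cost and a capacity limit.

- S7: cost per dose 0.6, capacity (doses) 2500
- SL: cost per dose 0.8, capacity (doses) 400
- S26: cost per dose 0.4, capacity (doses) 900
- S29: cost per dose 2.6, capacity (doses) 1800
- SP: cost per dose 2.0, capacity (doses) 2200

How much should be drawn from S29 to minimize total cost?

Fill from the cheapest supplier first.
S26 at 0.4: take all 900 doses — 5600 still needed.
Take 2500 from S7 at 0.6 — need 3100 more.
SL at 0.8: take all 400 doses — 2700 still needed.
SP (2.0): use full 2200 — 500 doses to go.
Take 500 from S29 at 2.6 to finish.

500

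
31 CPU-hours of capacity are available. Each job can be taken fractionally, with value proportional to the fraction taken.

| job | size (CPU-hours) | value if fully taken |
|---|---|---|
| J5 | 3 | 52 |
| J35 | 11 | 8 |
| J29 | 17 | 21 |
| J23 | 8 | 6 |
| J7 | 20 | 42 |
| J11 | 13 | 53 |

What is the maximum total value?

136.5

Rank by value-to-size ratio: J5 52/3≈17.3, J11 53/13≈4.08, J7 42/20≈2.1, J29 21/17≈1.24, J23 6/8≈0.75, J35 8/11≈0.727.
Take all of J5 (3 CPU-hours, value 52) ; 28 CPU-hours left.
J11: take in full, 13 CPU-hours for value 53 ; 15 left.
Only 15 CPU-hours remain; take 15/20 of J7 for value 42×15/20 = 31.5.
Total value = 136.5.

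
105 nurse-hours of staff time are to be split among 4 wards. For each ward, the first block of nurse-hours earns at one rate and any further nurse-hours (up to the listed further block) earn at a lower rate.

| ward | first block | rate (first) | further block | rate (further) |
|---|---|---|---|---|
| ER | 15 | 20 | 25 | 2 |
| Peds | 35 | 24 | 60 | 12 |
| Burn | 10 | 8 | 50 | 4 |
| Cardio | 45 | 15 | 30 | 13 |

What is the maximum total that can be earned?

Treat each block as its own option and order by rate: Peds/T1 24 > ER/T1 20 > Cardio/T1 15 > Cardio/T2 13 > Peds/T2 12 > Burn/T1 8 > Burn/T2 4 > ER/T2 2.
Peds/T1 (24): +35 — 70 left.
ER T1 at 20: fill all 15 — 55 left.
Cardio/T1 (15): +45 — 10 left.
10 remain; put them into Cardio T2 at 13.
Total = 24×35 + 20×15 + 15×45 + 13×10 = 1945.

1945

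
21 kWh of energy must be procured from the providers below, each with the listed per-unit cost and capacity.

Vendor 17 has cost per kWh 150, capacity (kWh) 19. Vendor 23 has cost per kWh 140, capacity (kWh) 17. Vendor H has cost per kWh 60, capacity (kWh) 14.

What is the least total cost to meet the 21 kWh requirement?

Use providers in increasing cost order.
Vendor H (60): use full 14 → 7 kWh to go.
Take 7 from Vendor 23 at 140 to finish.
Vendor 17: unused.
Cost = 14×60 + 7×140 = 1820.

1820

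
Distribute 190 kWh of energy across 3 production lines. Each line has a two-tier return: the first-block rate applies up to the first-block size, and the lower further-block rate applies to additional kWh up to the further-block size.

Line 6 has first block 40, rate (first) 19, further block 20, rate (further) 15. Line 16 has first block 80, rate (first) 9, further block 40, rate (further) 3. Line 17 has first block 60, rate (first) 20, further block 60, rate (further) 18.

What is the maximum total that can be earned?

3430

Rank every tier by rate: Line 17/T1 20 > Line 6/T1 19 > Line 17/T2 18 > Line 6/T2 15 > Line 16/T1 9 > Line 16/T2 3.
Fill Line 17 T1 block (60 at 20) ; 130 left.
Fill Line 6 T1 block (40 at 19) ; 90 left.
Line 17 T2 at 18: fill all 60 ; 30 left.
Line 6 T2 at 15: fill all 20 ; 10 left.
Line 16 T1 at 9: only 10 left, fill 10.
Total = 20×60 + 19×40 + 18×60 + 15×20 + 9×10 = 3430.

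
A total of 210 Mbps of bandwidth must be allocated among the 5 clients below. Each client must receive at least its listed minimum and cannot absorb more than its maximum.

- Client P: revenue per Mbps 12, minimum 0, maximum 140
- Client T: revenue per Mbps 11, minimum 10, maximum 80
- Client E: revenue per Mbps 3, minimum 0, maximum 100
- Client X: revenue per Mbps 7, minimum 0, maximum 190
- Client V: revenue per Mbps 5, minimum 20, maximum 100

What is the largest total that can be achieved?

Meeting every minimum uses 0+10+0+0+20 = 30 Mbps, leaving 180.
Highest revenue per Mbps first: Client P 12 > Client T 11 > Client X 7 > Client V 5 > Client E 3.
Client P: +140 to 140 (cap) — 40 left.
Only 40 left; Client T takes them to reach 50.
Total = 12×140 + 11×50 + 5×20 = 2330.

2330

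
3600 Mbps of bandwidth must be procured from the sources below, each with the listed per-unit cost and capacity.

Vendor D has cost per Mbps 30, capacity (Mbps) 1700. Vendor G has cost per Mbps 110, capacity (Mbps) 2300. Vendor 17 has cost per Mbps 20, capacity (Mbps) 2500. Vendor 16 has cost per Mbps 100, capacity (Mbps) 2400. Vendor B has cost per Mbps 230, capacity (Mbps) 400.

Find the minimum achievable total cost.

83000

Use sources in increasing cost order.
Vendor 17 at 20: take all 2500 Mbps → 1100 still needed.
Take 1100 from Vendor D at 30 to finish.
Vendor 16, Vendor G, Vendor B: unused.
Cost = 2500×20 + 1100×30 = 83000.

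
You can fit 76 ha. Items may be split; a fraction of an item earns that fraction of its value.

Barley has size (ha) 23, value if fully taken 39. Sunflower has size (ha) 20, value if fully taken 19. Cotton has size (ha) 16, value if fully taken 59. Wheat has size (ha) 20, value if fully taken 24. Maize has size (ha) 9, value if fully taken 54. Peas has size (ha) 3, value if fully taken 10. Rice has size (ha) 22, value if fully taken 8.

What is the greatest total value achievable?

Sort by value density: Maize 54/9≈6, Cotton 59/16≈3.69, Peas 10/3≈3.33, Barley 39/23≈1.7, Wheat 24/20≈1.2, Sunflower 19/20≈0.95, Rice 8/22≈0.364.
Maize: take in full, 9 ha for value 54 → 67 left.
Cotton: take in full, 16 ha for value 59 → 51 left.
All 3 ha of Peas fit (value 10) → 48 remain.
All 23 ha of Barley fit (value 39) → 25 remain.
Wheat: take in full, 20 ha for value 24 → 5 left.
Fill the last 5 ha with part of Sunflower: 5/20 of it earns 4.75.
Total value = 190.75.

190.75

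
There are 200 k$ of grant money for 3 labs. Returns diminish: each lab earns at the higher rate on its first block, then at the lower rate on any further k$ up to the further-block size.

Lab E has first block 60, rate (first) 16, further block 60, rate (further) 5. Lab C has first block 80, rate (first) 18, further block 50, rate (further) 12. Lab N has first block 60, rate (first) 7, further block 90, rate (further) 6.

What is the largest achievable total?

Treat each block as its own option and order by rate: Lab C/tier1 18 > Lab E/tier1 16 > Lab C/tier2 12 > Lab N/tier1 7 > Lab N/tier2 6 > Lab E/tier2 5.
Lab C tier1 at 18: fill all 80 ; 120 left.
Lab E/tier1 (16): +60 ; 60 left.
Lab C/tier2 (12): +50 ; 10 left.
10 remain; put them into Lab N tier1 at 7.
Total = 18×80 + 16×60 + 12×50 + 7×10 = 3070.

3070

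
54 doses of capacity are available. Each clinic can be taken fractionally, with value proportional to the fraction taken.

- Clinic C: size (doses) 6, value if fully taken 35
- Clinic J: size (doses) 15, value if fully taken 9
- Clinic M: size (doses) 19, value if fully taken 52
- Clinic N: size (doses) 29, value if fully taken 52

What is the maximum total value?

139

Best value per unit of size first: Clinic C 35/6≈5.83, Clinic M 52/19≈2.74, Clinic N 52/29≈1.79, Clinic J 9/15≈0.6.
Clinic C: take in full, 6 doses for value 35 — 48 left.
All 19 doses of Clinic M fit (value 52) — 29 remain.
Take all of Clinic N (29 doses, value 52) — 0 doses left.
Total value = 139.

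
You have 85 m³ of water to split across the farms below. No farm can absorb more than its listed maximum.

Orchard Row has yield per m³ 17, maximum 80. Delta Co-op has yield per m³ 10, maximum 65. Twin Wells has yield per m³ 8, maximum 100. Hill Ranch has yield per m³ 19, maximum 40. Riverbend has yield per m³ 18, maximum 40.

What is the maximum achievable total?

1565

Rank by yield per m³: Hill Ranch 19 > Riverbend 18 > Orchard Row 17 > Delta Co-op 10 > Twin Wells 8.
Give Hill Ranch 40 to hit its cap of 40 — 45 left.
Riverbend takes 40 to reach its cap of 40 — 5 left.
Orchard Row: +5 (room for 80) → 5. Pool exhausted.
Total = 17×5 + 19×40 + 18×40 = 1565.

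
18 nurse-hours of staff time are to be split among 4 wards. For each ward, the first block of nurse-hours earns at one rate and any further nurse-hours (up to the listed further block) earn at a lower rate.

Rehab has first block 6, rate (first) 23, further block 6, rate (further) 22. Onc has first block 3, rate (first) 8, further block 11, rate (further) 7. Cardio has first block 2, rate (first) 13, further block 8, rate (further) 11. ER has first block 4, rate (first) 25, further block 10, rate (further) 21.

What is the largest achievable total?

Order all 8 blocks by rate: ER/tier1 25 > Rehab/tier1 23 > Rehab/tier2 22 > ER/tier2 21 > Cardio/tier1 13 > Cardio/tier2 11 > Onc/tier1 8 > Onc/tier2 7.
ER tier1 at 25: fill all 4 → 14 left.
Fill Rehab tier1 block (6 at 23) → 8 left.
Rehab/tier2 (22): +6 → 2 left.
ER tier2 at 21: only 2 left, fill 2.
Total = 25×4 + 23×6 + 22×6 + 21×2 = 412.

412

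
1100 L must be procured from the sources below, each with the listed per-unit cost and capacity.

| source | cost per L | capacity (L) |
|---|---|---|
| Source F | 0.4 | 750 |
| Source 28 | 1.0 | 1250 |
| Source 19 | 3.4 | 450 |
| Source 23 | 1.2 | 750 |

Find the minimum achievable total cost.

650

Use sources in increasing cost order.
Take 750 from Source F at 0.4 ; need 350 more.
Source 28 at 1.0: take 350 of its 1250 ; requirement met.
Source 23, Source 19: unused.
Cost = 750×0.4 + 350×1.0 = 650.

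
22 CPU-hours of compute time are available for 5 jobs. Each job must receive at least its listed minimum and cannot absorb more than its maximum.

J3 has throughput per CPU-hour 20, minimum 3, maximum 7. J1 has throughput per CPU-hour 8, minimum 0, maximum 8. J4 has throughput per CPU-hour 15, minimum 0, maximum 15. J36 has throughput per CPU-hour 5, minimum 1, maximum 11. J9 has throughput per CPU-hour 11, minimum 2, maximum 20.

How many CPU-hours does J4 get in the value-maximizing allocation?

12

Meeting every minimum uses 3+0+0+1+2 = 6 CPU-hours, leaving 16.
Rank by throughput per CPU-hour: J3 20 > J4 15 > J9 11 > J1 8 > J36 5.
J3 takes 4 more to reach its cap of 7 ; 12 left.
Only 12 left; J4 takes them to reach 12.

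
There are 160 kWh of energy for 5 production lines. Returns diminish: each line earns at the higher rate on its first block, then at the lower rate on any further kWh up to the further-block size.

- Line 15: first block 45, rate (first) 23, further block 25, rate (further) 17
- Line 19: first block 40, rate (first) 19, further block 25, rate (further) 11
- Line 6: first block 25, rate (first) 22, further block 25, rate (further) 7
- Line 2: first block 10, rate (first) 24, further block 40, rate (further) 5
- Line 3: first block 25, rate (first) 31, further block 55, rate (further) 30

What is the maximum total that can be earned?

4250

Rank every tier by rate: Line 3/tier1 31 > Line 3/tier2 30 > Line 2/tier1 24 > Line 15/tier1 23 > Line 6/tier1 22 > Line 19/tier1 19 > Line 15/tier2 17 > Line 19/tier2 11 > Line 6/tier2 7 > Line 2/tier2 5.
Line 3 tier1 at 31: fill all 25 → 135 left.
Line 3 tier2 at 30: fill all 55 → 80 left.
Fill Line 2 tier1 block (10 at 24) → 70 left.
Fill Line 15 tier1 block (45 at 23) → 25 left.
Fill Line 6 tier1 block (25 at 22) → 0 left.
Total = 31×25 + 30×55 + 24×10 + 23×45 + 22×25 = 4250.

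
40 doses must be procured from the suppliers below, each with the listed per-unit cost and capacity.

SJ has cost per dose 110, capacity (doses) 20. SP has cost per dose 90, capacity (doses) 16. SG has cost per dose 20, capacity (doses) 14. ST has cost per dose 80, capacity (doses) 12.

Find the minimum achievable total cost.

Use suppliers in increasing cost order.
SG at 20: take all 14 doses — 26 still needed.
ST at 80: take all 12 doses — 14 still needed.
Take 14 from SP at 90 to finish.
SJ: unused.
Cost = 14×20 + 12×80 + 14×90 = 2500.

2500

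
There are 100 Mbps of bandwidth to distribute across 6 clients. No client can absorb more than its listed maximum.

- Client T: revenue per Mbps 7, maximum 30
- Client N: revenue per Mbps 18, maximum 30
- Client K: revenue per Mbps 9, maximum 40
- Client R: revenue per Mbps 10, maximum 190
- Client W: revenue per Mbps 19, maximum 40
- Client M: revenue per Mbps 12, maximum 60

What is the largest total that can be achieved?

Order the clients by revenue per Mbps: Client W 19 > Client N 18 > Client M 12 > Client R 10 > Client K 9 > Client T 7.
Client W: +40 to 40 (cap) ; 60 left.
Give Client N 30 to hit its cap of 30 ; 30 left.
Client M has room for 60 but only 30 remain, so it gets 30.
Total = 18×30 + 19×40 + 12×30 = 1660.

1660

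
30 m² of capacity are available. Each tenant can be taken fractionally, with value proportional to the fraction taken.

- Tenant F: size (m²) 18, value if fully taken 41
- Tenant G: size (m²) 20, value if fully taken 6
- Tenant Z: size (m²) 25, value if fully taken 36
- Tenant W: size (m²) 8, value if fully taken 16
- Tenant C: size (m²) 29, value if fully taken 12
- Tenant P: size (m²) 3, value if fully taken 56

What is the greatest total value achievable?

Sort by value density: Tenant P 56/3≈18.7, Tenant F 41/18≈2.28, Tenant W 16/8≈2, Tenant Z 36/25≈1.44, Tenant C 12/29≈0.414, Tenant G 6/20≈0.3.
Tenant P: take in full, 3 m² for value 56 — 27 left.
Take all of Tenant F (18 m², value 41) — 9 m² left.
Tenant W: take in full, 8 m² for value 16 — 1 left.
1 m² left: a 1/25 share of Tenant Z gives 36×1/25 = 1.44.
Total value = 114.44.

114.44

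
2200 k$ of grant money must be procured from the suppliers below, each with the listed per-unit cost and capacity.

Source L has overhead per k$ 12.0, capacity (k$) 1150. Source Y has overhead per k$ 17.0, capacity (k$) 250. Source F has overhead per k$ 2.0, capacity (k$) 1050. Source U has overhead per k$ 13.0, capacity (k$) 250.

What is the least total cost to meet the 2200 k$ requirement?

15900

Use suppliers in increasing cost order.
Take 1050 from Source F at 2.0 ; need 1150 more.
Source L (12.0): use full 1150 ; 0 k$ to go.
Source U, Source Y: unused.
Cost = 1050×2.0 + 1150×12.0 = 15900.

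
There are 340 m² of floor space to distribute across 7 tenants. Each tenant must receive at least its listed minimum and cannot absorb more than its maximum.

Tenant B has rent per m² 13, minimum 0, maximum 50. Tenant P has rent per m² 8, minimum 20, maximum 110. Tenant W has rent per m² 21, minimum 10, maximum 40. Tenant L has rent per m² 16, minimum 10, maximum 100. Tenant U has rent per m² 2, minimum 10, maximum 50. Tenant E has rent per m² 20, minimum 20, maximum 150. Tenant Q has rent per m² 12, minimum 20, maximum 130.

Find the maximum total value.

5860

Meeting every minimum uses 0+20+10+10+10+20+20 = 90 m², leaving 250.
Highest rent per m² first: Tenant W 21 > Tenant E 20 > Tenant L 16 > Tenant B 13 > Tenant Q 12 > Tenant P 8 > Tenant U 2.
Give Tenant W 30 more to hit its cap of 40 → 220 left.
Give Tenant E 130 more to hit its cap of 150 → 90 left.
Tenant L: +90 to 100 (cap) → 0 left.
Total = 8×20 + 21×40 + 16×100 + 2×10 + 20×150 + 12×20 = 5860.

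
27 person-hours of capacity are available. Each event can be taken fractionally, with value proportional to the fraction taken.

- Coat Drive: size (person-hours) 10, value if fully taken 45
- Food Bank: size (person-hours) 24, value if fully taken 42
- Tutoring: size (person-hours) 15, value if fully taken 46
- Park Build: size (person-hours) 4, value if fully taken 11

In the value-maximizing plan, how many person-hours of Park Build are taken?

Rank by value-to-size ratio: Coat Drive 45/10≈4.5, Tutoring 46/15≈3.07, Park Build 11/4≈2.75, Food Bank 42/24≈1.75.
All 10 person-hours of Coat Drive fit (value 45) ; 17 remain.
Take all of Tutoring (15 person-hours, value 46) ; 2 person-hours left.
Fill the last 2 person-hours with part of Park Build: 2/4 of it earns 5.5.

2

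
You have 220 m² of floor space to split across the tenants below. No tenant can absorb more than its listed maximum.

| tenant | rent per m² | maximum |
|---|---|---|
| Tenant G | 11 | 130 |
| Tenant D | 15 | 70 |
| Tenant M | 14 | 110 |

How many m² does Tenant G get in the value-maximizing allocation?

40

Order the tenants by rent per m²: Tenant D 15 > Tenant M 14 > Tenant G 11.
Tenant D: +70 to 70 (cap) → 150 left.
Give Tenant M 110 to hit its cap of 110 → 40 left.
Tenant G: +40 (room for 130) → 40. Pool exhausted.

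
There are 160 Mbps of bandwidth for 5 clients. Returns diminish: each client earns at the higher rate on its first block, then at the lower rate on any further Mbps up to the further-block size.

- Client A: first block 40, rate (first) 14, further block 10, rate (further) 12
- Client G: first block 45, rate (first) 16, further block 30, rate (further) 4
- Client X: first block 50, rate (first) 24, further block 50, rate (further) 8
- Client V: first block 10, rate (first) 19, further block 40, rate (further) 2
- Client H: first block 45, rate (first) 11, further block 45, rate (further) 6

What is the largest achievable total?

2845

Treat each block as its own option and order by rate: Client X/tier1 24 > Client V/tier1 19 > Client G/tier1 16 > Client A/tier1 14 > Client A/tier2 12 > Client H/tier1 11 > Client X/tier2 8 > Client H/tier2 6 > Client G/tier2 4 > Client V/tier2 2.
Client X tier1 at 24: fill all 50 — 110 left.
Client V tier1 at 19: fill all 10 — 100 left.
Fill Client G tier1 block (45 at 16) — 55 left.
Client A tier1 at 14: fill all 40 — 15 left.
Client A tier2 at 12: fill all 10 — 5 left.
Client H/tier1: +5 of 45 at 11; pool empty.
Total = 24×50 + 19×10 + 16×45 + 14×40 + 12×10 + 11×5 = 2845.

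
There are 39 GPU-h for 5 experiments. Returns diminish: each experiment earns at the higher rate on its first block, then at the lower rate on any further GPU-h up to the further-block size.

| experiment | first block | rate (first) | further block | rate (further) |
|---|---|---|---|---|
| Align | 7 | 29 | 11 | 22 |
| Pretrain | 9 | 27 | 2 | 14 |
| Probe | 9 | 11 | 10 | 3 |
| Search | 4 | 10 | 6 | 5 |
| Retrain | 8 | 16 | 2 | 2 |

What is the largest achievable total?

Treat each block as its own option and order by rate: Align/first 29 > Pretrain/first 27 > Align/second 22 > Retrain/first 16 > Pretrain/second 14 > Probe/first 11 > Search/first 10 > Search/second 5 > Probe/second 3 > Retrain/second 2.
Fill Align first block (7 at 29) — 32 left.
Pretrain first at 27: fill all 9 — 23 left.
Fill Align second block (11 at 22) — 12 left.
Fill Retrain first block (8 at 16) — 4 left.
Pretrain second at 14: fill all 2 — 2 left.
2 remain; put them into Probe first at 11.
Total = 29×7 + 27×9 + 22×11 + 16×8 + 14×2 + 11×2 = 866.

866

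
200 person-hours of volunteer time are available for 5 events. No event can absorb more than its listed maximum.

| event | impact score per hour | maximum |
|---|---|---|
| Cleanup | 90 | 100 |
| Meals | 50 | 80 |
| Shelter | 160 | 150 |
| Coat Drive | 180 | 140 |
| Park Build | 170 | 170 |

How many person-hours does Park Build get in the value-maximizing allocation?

Highest impact score per hour first: Coat Drive 180 > Park Build 170 > Shelter 160 > Cleanup 90 > Meals 50.
Coat Drive: +140 to 140 (cap) ; 60 left.
Park Build: +60 (room for 170) → 60. Pool exhausted.

60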